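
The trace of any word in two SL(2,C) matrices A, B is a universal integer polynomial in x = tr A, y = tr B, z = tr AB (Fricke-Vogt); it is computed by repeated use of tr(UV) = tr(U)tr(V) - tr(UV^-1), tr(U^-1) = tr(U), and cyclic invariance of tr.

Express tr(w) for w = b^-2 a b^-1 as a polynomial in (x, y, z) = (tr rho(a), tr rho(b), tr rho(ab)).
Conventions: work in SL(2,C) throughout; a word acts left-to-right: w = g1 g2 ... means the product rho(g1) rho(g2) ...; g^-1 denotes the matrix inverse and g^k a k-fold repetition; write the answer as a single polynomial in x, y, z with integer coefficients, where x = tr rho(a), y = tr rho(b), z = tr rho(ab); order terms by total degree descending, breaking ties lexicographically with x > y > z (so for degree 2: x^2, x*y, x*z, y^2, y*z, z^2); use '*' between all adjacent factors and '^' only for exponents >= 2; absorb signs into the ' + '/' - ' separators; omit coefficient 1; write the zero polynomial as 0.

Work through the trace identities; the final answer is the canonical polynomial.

tr(b^-1 a) = tr(a) * tr(b) - tr(a b) = x*y - z
tr(a b^-2) = tr(b^-1 a) * tr(b) - tr(b^-1 a b) = x*y^2 - y*z - x
tr(b^-2 a b^-1) = tr(a b^-2) * tr(b) - tr(a b^-1) = x*y^3 - y^2*z - 2*x*y + z

x*y^3 - y^2*z - 2*x*y + z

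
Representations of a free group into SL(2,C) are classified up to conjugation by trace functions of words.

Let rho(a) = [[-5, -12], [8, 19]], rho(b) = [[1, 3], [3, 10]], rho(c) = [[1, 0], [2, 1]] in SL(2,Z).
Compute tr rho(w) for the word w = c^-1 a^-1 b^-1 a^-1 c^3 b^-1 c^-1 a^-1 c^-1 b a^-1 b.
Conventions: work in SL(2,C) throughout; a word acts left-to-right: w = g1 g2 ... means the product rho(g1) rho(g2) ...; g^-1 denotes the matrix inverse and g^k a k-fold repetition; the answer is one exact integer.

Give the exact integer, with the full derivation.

1253512742

rho(c^-1) = [[1, 0], [-2, 1]]
... * rho(a^-1) = [[19, 12], [-8, -5]]  ->  [[19, 12], [-46, -29]]
... * rho(b^-1) = [[10, -3], [-3, 1]]  ->  [[154, -45], [-373, 109]]
... * rho(a^-1) = [[19, 12], [-8, -5]]  ->  [[3286, 2073], [-7959, -5021]]
... * rho(c) = [[1, 0], [2, 1]]  ->  [[7432, 2073], [-18001, -5021]]
... * rho(c) = [[1, 0], [2, 1]]  ->  [[11578, 2073], [-28043, -5021]]
... * rho(c) = [[1, 0], [2, 1]]  ->  [[15724, 2073], [-38085, -5021]]
... * rho(b^-1) = [[10, -3], [-3, 1]]  ->  [[151021, -45099], [-365787, 109234]]
... * rho(c^-1) = [[1, 0], [-2, 1]]  ->  [[241219, -45099], [-584255, 109234]]
... * rho(a^-1) = [[19, 12], [-8, -5]]  ->  [[4943953, 3120123], [-11974717, -7557230]]
... * rho(c^-1) = [[1, 0], [-2, 1]]  ->  [[-1296293, 3120123], [3139743, -7557230]]
... * rho(b) = [[1, 3], [3, 10]]  ->  [[8064076, 27312351], [-19531947, -66153071]]
... * rho(a^-1) = [[19, 12], [-8, -5]]  ->  [[-65281364, -39792843], [158117575, 96381991]]
... * rho(b) = [[1, 3], [3, 10]]  ->  [[-184659893, -593772522], [447263548, 1438172635]]
tr = -184659893 + 1438172635 = 1253512742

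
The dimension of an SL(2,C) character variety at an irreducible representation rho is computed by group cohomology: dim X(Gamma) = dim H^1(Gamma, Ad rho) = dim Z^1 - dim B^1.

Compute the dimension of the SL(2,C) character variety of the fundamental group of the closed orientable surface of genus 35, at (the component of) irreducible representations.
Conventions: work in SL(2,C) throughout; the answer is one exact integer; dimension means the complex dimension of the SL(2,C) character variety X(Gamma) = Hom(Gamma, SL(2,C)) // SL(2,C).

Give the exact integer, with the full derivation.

Gamma = pi_1(Sigma_35) = < a_1, b_1, ..., a_35, b_35 | prod [a_i, b_i] > has 2g = 70 generators and 1 relator.
A cocycle assigns one sl_2 vector per generator subject to the relator condition d_2(z) = 0: dim of the unconstrained space is 3*2g = 210.
d_2 is surjective at irreducible rho (its cokernel H^2 is dual to H^0 = 0), so dim Z^1 = 210 - 3 = 207.
dim B^1 = 3 (coboundaries, injective at irreducible rho).
Hence dim X = 207 - 3 = 204.

204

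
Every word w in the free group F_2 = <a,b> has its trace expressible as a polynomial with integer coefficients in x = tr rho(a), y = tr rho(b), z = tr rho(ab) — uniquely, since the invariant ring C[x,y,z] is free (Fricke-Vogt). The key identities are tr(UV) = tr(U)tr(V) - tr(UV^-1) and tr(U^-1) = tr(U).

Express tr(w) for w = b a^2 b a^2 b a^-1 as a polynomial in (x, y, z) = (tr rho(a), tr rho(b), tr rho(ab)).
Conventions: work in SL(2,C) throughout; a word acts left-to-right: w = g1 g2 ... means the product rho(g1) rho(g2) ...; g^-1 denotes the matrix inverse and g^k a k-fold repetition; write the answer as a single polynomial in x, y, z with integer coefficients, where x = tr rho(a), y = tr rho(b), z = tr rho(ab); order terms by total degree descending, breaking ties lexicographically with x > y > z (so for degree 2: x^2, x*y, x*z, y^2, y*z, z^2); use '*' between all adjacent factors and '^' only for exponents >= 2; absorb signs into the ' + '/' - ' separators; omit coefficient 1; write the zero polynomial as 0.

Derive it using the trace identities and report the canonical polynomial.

trace(a b a b) = trace(a b) * trace(a b) - trace(1)   [split at repeated a] = z^2 - 2
apply: trace(a b a) = trace(a) * trace(b a) - trace(b) = x*z - y
apply: trace(b a b^2 a) = trace(b) * trace(a b a b) - trace(a b a) = y*z^2 - x*z - y
use: trace(a b^2) = trace(b) * trace(a b) - trace(a) = y*z - x
apply: trace(b a b^2) = trace(b) * trace(a b^2) - trace(a b) = y^2*z - x*y - z
trace(b^2 a^2 b a) = trace(a) * trace(b a b^2 a) - trace(b a b^2) = x*y*z^2 - x^2*z - y^2*z + z
trace(b^2) = trace(b) * trace(b) - trace(1) = y^2 - 2
apply: trace(b^3) = trace(b) * trace(b^2) - trace(b) = y^3 - 3*y
trace(b^2 a^2 b) = trace(a) * trace(b^3 a) - trace(b^3) = x*y^2*z - x^2*y - y^3 - x*z + 3*y
trace(b a^2 b a^2 b) = trace(a) * trace(b^2 a^2 b a) - trace(b^2 a^2 b) = x^2*y*z^2 - x^3*z - 2*x*y^2*z + x^2*y + y^3 + 2*x*z - 3*y
trace(b a b a b a) = trace(b a) * trace(b a b a) - trace(b^-1 a^-1)   [split at repeated b] = z^3 - 3*z
apply: trace(b a b a^2 b a) = trace(a) * trace(b a b a b a) - trace(b a b a b) = x*z^3 - y*z^2 - 2*x*z + y
use: trace(a b a^2 b) = trace(a) * trace(b a b a) - trace(b a b) = x*z^2 - y*z - x
apply: trace(a b a^2) = trace(a) * trace(b a^2) - trace(b a) = x^2*z - x*y - z
use: trace(b a b a^2 b) = trace(b) * trace(a b a^2 b) - trace(a b a^2) = x*y*z^2 - x^2*z - y^2*z + z
trace(b a^2 b a^2 b a) = trace(a) * trace(b a b a^2 b a) - trace(b a b a^2 b) = x^2*z^3 - 2*x*y*z^2 - x^2*z + y^2*z + x*y - z
trace(b a^2 b a^2 b a^-1) = trace(b a^2 b a^2 b) * trace(a) - trace(b a^2 b a^2 b a) = x^3*y*z^2 - x^4*z - 2*x^2*y^2*z - x^2*z^3 + x^3*y + x*y^3 + 2*x*y*z^2 + 3*x^2*z - y^2*z - 4*x*y + z

x^3*y*z^2 - x^4*z - 2*x^2*y^2*z - x^2*z^3 + x^3*y + x*y^3 + 2*x*y*z^2 + 3*x^2*z - y^2*z - 4*x*y + z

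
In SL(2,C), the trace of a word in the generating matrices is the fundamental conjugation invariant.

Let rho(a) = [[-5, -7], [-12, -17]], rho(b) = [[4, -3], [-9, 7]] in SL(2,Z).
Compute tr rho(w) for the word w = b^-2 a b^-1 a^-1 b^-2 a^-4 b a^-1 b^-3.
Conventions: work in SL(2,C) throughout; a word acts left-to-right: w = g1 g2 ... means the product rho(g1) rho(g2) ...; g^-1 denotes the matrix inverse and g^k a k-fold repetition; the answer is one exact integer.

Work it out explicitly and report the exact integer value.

-95630555296255900

rho(b^-1) = [[7, 3], [9, 4]]
... * rho(b^-1) = [[7, 3], [9, 4]]  ->  [[76, 33], [99, 43]]
... * rho(a) = [[-5, -7], [-12, -17]]  ->  [[-776, -1093], [-1011, -1424]]
... * rho(b^-1) = [[7, 3], [9, 4]]  ->  [[-15269, -6700], [-19893, -8729]]
... * rho(a^-1) = [[-17, 7], [12, -5]]  ->  [[179173, -73383], [233433, -95606]]
... * rho(b^-1) = [[7, 3], [9, 4]]  ->  [[593764, 243987], [773577, 317875]]
... * rho(b^-1) = [[7, 3], [9, 4]]  ->  [[6352231, 2757240], [8275914, 3592231]]
... * rho(a^-1) = [[-17, 7], [12, -5]]  ->  [[-74901047, 30679417], [-97583766, 39970243]]
... * rho(a^-1) = [[-17, 7], [12, -5]]  ->  [[1641470803, -677704414], [2138566938, -882937577]]
... * rho(a^-1) = [[-17, 7], [12, -5]]  ->  [[-36037456619, 14878817691], [-46950888870, 19384656451]]
... * rho(a^-1) = [[-17, 7], [12, -5]]  ->  [[791182574815, -326656284788], [1030780988202, -425579504345]]
... * rho(b) = [[4, -3], [-9, 7]]  ->  [[6104636862352, -4660141717961], [7953339491913, -6071399495021]]
... * rho(a^-1) = [[-17, 7], [12, -5]]  ->  [[-159700527275516, 66033166626269], [-208063565302773, 86030373918496]]
... * rho(b^-1) = [[7, 3], [9, 4]]  ->  [[-523605191292191, -214968915321472], [-682171591852947, -280069200234335]]
... * rho(b^-1) = [[7, 3], [9, 4]]  ->  [[-5599956576938585, -2430691235162461], [-7295823945079644, -3166791576496181]]
... * rho(b^-1) = [[7, 3], [9, 4]]  ->  [[-61075917155032244, -26522634671465599], [-79571891804023137, -34554638141223656]]
tr = -61075917155032244 + -34554638141223656 = -95630555296255900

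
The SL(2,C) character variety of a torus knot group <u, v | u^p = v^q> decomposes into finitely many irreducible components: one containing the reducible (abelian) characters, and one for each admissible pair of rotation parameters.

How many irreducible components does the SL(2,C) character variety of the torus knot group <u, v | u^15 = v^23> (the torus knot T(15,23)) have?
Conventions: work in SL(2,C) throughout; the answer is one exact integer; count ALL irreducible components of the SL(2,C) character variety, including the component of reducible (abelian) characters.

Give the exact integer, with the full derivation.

155

For T(15,23): irreducibility forces the central element u^15 = v^23 to one of +I, -I.
On an irreducible component, tr(u) is locked at 2*cos(pi*alpha/15) for some alpha in 1..14, and tr(v) at 2*cos(pi*beta/23) for some beta in 1..22.
u^15 = (-1)^alpha I and v^23 = (-1)^beta I must agree, so alpha and beta have equal parity.
count pairs: odd alpha (7 choices) x odd beta (11), plus even alpha (7) x even beta (11): 7*11 + 7*11 = 154.
Total: 154 irreducible-character components + 1 reducible (abelian) component = 155.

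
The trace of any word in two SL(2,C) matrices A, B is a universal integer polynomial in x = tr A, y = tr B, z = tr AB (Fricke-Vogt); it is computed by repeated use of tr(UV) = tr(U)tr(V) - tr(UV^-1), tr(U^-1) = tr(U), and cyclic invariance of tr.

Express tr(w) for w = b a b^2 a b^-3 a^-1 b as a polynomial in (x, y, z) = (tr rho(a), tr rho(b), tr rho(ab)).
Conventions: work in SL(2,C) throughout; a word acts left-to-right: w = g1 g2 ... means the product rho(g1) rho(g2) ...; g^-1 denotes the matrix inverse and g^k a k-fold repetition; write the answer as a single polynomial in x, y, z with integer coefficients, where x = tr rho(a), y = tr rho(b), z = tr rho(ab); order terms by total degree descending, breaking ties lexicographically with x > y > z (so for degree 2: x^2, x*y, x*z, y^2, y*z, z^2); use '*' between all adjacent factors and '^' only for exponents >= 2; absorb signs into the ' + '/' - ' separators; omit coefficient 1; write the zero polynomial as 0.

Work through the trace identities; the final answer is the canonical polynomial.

use: tr(b^2 a) = tr(b) * tr(a b) - tr(a)   [square of b] = y*z - x
apply: tr(b^2) = tr(b) * tr(b) - tr(1)   [square of b] = y^2 - 2
use: tr(a b^2 a) = tr(a) * tr(b^2 a) - tr(b^2)   [square of a] = x*y*z - x^2 - y^2 + 2
tr(a b a b) = tr(b a) * tr(b a) - tr(1)   [split at a repeated b] = z^2 - 2
tr(a b a) = tr(a) * tr(b a) - tr(b)   [square of a] = x*z - y
apply: tr(a b^2 a b) = tr(b) * tr(a b a b) - tr(a b a)   [square of b] = y*z^2 - x*z - y
tr(a b^2 a b^-1) = tr(a b^2 a) * tr(b) - tr(a b^2 a b)   [inverse elimination on b] = x*y^2*z - x^2*y - y^3 - y*z^2 + x*z + 3*y
tr(a^2 b a b) = tr(a) * tr(b a b a) - tr(b a b)   [square of a] = x*z^2 - y*z - x
tr(a^2 b a) = tr(a) * tr(a b a) - tr(a b)   [square of a] = x^2*z - x*y - z
tr(a b^2 a^2 b) = tr(b) * tr(a^2 b a b) - tr(a^2 b a)   [square of b] = x*y*z^2 - x^2*z - y^2*z + z
tr(a b^2 a^2) = tr(a) * tr(a b^2 a) - tr(a b^2)   [square of a] = x^2*y*z - x^3 - x*y^2 - y*z + 3*x
use: tr(a b^2 a b^2 a) = tr(b) * tr(a b^2 a^2 b) - tr(a b^2 a^2)   [square of b] = x*y^2*z^2 - 2*x^2*y*z - y^3*z + x^3 + x*y^2 + 2*y*z - 3*x
tr(a b a b a b) = tr(a b) * tr(a b a b) - tr(a^-1 b^-1)   [split at a repeated a] = z^3 - 3*z
tr(a b^2 a b a b) = tr(b) * tr(a b a b a b) - tr(a b a b a)   [square of b] = y*z^3 - x*z^2 - 2*y*z + x
tr(a b^2 a b a) = tr(b) * tr(a b a^2 b) - tr(a b a^2)   [square of b] = x*y*z^2 - x^2*z - y^2*z + z
tr(a b^2 a b^2 a b) = tr(b) * tr(a b^2 a b a b) - tr(a b^2 a b a)   [square of b] = y^2*z^3 - 2*x*y*z^2 + x^2*z - y^2*z + x*y - z
use: tr(a b^2 a b^2 a b^-1) = tr(a b^2 a b^2 a) * tr(b) - tr(a b^2 a b^2 a b)   [inverse elimination on b] = x*y^3*z^2 - 2*x^2*y^2*z - y^4*z - y^2*z^3 + x^3*y + x*y^3 + 2*x*y*z^2 - x^2*z + 3*y^2*z - 4*x*y + z
use: tr(a b^2 a b^2 a b^-2) = tr(a b^2 a b^2 a b^-1) * tr(b) - tr(a b^2 a b^2 a)   [inverse elimination on b] = x*y^4*z^2 - 2*x^2*y^3*z - y^5*z - y^3*z^3 + x^3*y^2 + x*y^4 + x*y^2*z^2 + x^2*y*z + 4*y^3*z - x^3 - 5*x*y^2 - y*z + 3*x
use: tr(b^2 a b^2 a b^-3 a) = tr(a b^2 a b^2 a b^-2) * tr(b) - tr(a b^2 a b^2 a b^-1)   [inverse elimination on b] = x*y^5*z^2 - 2*x^2*y^4*z - y^6*z - y^4*z^3 + x^3*y^3 + x*y^5 + 3*x^2*y^2*z + 5*y^4*z + y^2*z^3 - 2*x^3*y - 6*x*y^3 - 2*x*y*z^2 + x^2*z - 4*y^2*z + 7*x*y - z
tr(b a b^2 a b^-3 a^-1 b) = tr(b^2 a b^2 a b^-3) * tr(a) - tr(b^2 a b^2 a b^-3 a)   [inverse elimination on a] = -x*y^5*z^2 + 2*x^2*y^4*z + y^6*z + y^4*z^3 - x^3*y^3 - x*y^5 - 2*x^2*y^2*z - 5*y^4*z - y^2*z^3 + x^3*y + 5*x*y^3 + x*y*z^2 + 4*y^2*z - 4*x*y + z

-x*y^5*z^2 + 2*x^2*y^4*z + y^6*z + y^4*z^3 - x^3*y^3 - x*y^5 - 2*x^2*y^2*z - 5*y^4*z - y^2*z^3 + x^3*y + 5*x*y^3 + x*y*z^2 + 4*y^2*z - 4*x*y + z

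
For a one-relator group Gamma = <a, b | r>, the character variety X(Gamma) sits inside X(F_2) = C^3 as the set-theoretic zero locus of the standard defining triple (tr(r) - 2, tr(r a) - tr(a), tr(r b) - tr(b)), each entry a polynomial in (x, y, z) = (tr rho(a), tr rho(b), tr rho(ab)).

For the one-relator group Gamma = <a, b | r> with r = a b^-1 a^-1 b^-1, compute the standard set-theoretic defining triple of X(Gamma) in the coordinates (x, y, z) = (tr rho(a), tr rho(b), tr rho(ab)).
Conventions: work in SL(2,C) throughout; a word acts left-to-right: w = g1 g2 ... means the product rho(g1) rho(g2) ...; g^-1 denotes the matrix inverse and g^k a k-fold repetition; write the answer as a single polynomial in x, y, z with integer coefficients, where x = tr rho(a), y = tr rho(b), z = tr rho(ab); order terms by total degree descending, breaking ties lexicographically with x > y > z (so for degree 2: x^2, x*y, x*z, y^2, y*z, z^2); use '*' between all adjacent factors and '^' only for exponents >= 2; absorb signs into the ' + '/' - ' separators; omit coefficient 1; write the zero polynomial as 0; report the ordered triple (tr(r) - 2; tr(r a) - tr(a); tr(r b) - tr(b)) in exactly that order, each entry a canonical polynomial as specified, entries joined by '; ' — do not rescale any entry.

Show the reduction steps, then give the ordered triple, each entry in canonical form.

use: trace(b^-1) = trace(b) = y
apply: trace(b a b) = trace(b)*trace(a b) - trace(a)   [square of b] = y*z - x
trace(b a b a) = trace(b a)*trace(b a) - trace(1)   [split at a repeated b] = z^2 - 2
use: trace(a b a^-1 b) = trace(b a b)*trace(a) - trace(b a b a)   [inverse elimination on a] = x*y*z - x^2 - z^2 + 2
trace(a^-1 b^-1 a b) = trace(a b a^-1)*trace(b) - trace(a b a^-1 b)   [inverse elimination on b] = -x*y*z + x^2 + y^2 + z^2 - 2
use: trace(a b^-1 a^-1 b^-1) = trace(a^-1 b^-1 a)*trace(b) - trace(a^-1 b^-1 a b)   [inverse elimination on b] = x*y*z - x^2 - z^2 + 2
use: trace(a^2) = trace(a)*trace(a) - trace(1)  (reduce the a square) = x^2 - 2
use: trace(a^2 b) = trace(a)*trace(b a) - trace(b)  (reduce the a square) = x*z - y
apply: trace(b^-1 a^2) = trace(a^2)*trace(b) - trace(a^2 b)  (eliminate b^-1) = x^2*y - x*z - y
trace(b^-1 a^2 b^-1) = trace(b^-1 a^2)*trace(b) - trace(b^-1 a^2 b)  (eliminate b^-1) = x^2*y^2 - x*y*z - x^2 - y^2 + 2
trace(a^3) = trace(a)*trace(a^2) - trace(a)  (reduce the a square) = x^3 - 3*x
trace(a^3 b) = trace(a)*trace(b a^2) - trace(b a)  (reduce the a square) = x^2*z - x*y - z
use: trace(a b^-1 a^2) = trace(a^3)*trace(b) - trace(a^3 b)  (eliminate b^-1) = x^3*y - x^2*z - 2*x*y + z
use: trace(a^2 b a b) = trace(a)*trace(b a b a) - trace(b a b)  (reduce the a square) = x*z^2 - y*z - x
use: trace(a b^-1 a^2 b) = trace(a^2 b a)*trace(b) - trace(a^2 b a b)  (eliminate b^-1) = x^2*y*z - x*y^2 - x*z^2 + x
use: trace(b^-1 a^2 b^-1 a) = trace(a b^-1 a^2)*trace(b) - trace(a b^-1 a^2 b)  (eliminate b^-1) = x^3*y^2 - 2*x^2*y*z - x*y^2 + x*z^2 + y*z - x
apply: trace(a b^-1 a^-1 b^-1 a) = trace(b^-1 a^2 b^-1)*trace(a) - trace(b^-1 a^2 b^-1 a)  (eliminate a^-1) = x^2*y*z - x^3 - x*z^2 - y*z + 3*x
assemble the triple (trace(r) - 2; trace(r a) - x; trace(r b) - y)

x*y*z - x^2 - z^2; x^2*y*z - x^3 - x*z^2 - y*z + 2*x; 0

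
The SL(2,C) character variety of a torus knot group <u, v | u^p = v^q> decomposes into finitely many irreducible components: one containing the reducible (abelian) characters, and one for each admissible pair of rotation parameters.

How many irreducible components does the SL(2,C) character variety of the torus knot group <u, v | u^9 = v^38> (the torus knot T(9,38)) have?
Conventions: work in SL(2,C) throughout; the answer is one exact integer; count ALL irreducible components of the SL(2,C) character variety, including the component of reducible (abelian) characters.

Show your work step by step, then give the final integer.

In the torus knot group T(9,38), u^9 = v^38 is central, so an irreducible representation sends it to +I or -I (Schur).
So on each irreducible component the traces are pinned: tr(u) = 2*cos(pi*alpha/9) with 1 <= alpha <= 8, tr(v) = 2*cos(pi*beta/38) with 1 <= beta <= 37.
u^9 = (-1)^alpha I and v^38 = (-1)^beta I must agree, so alpha and beta have equal parity.
count pairs: odd alpha (4 choices) x odd beta (19), plus even alpha (4) x even beta (18): 4*19 + 4*18 = 148.
That is 148 components of irreducible characters, and with the reducible (abelian) component the total is 149.

149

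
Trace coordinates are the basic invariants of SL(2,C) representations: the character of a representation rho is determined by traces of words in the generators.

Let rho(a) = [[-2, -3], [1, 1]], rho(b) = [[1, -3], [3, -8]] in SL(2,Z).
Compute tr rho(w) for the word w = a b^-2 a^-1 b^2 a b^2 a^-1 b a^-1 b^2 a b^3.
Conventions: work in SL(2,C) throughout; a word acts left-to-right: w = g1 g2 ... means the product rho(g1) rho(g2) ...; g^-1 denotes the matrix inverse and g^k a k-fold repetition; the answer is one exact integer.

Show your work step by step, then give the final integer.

rho(a) = [[-2, -3], [1, 1]]
... * rho(b^-1) = [[-8, 3], [-3, 1]]  ->  [[25, -9], [-11, 4]]
... * rho(b^-1) = [[-8, 3], [-3, 1]]  ->  [[-173, 66], [76, -29]]
... * rho(a^-1) = [[1, 3], [-1, -2]]  ->  [[-239, -651], [105, 286]]
... * rho(b) = [[1, -3], [3, -8]]  ->  [[-2192, 5925], [963, -2603]]
... * rho(b) = [[1, -3], [3, -8]]  ->  [[15583, -40824], [-6846, 17935]]
... * rho(a) = [[-2, -3], [1, 1]]  ->  [[-71990, -87573], [31627, 38473]]
... * rho(b) = [[1, -3], [3, -8]]  ->  [[-334709, 916554], [147046, -402665]]
... * rho(b) = [[1, -3], [3, -8]]  ->  [[2414953, -6328305], [-1060949, 2780182]]
... * rho(a^-1) = [[1, 3], [-1, -2]]  ->  [[8743258, 19901469], [-3841131, -8743211]]
... * rho(b) = [[1, -3], [3, -8]]  ->  [[68447665, -185441526], [-30070764, 81469081]]
... * rho(a^-1) = [[1, 3], [-1, -2]]  ->  [[253889191, 576226047], [-111539845, -253150454]]
... * rho(b) = [[1, -3], [3, -8]]  ->  [[1982567332, -5371475949], [-870991207, 2359823167]]
... * rho(b) = [[1, -3], [3, -8]]  ->  [[-14131860515, 37024105596], [6208478294, -16265611715]]
... * rho(a) = [[-2, -3], [1, 1]]  ->  [[65287826626, 79419687141], [-28682568303, -34891046597]]
... * rho(b) = [[1, -3], [3, -8]]  ->  [[303546888049, -831220977006], [-133355708094, 365176077685]]
... * rho(b) = [[1, -3], [3, -8]]  ->  [[-2190116042969, 5739127151901], [962172524961, -2521341497198]]
... * rho(b) = [[1, -3], [3, -8]]  ->  [[15027265412734, -39342669086301], [-6601851966633, 17284214402701]]
tr = 15027265412734 + 17284214402701 = 32311479815435

32311479815435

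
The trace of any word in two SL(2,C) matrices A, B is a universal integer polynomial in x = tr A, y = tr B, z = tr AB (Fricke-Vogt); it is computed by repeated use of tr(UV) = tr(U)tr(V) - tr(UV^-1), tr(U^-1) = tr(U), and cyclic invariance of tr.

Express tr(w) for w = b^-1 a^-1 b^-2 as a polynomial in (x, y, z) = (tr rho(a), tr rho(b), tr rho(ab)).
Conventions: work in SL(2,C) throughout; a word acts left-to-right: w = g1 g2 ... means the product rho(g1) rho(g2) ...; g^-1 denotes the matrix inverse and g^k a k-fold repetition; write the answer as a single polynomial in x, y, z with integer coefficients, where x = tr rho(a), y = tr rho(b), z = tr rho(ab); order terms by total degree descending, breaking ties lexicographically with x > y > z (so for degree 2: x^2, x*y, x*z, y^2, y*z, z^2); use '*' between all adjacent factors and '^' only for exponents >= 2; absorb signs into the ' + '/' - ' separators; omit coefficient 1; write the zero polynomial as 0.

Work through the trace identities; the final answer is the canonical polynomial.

tr(b^-1) = tr(b) = y
tr(b^-2) = tr(b^-1)*tr(b) - tr(1)   [inverse elimination on b] = y^2 - 2
tr(a b^-1) = tr(a)*tr(b) - tr(a b)   [inverse elimination on b] = x*y - z
tr(b^-2 a) = tr(a b^-1)*tr(b) - tr(a)   [inverse elimination on b] = x*y^2 - y*z - x
tr(b^-1 a^-1 b^-1) = tr(b^-2)*tr(a) - tr(b^-2 a)   [inverse elimination on a] = y*z - x
tr(b^-1 a^-1 b^-2) = tr(b^-1 a^-1 b^-1)*tr(b) - tr(b^-1 a^-1)   [inverse elimination on b] = y^2*z - x*y - z

y^2*z - x*y - z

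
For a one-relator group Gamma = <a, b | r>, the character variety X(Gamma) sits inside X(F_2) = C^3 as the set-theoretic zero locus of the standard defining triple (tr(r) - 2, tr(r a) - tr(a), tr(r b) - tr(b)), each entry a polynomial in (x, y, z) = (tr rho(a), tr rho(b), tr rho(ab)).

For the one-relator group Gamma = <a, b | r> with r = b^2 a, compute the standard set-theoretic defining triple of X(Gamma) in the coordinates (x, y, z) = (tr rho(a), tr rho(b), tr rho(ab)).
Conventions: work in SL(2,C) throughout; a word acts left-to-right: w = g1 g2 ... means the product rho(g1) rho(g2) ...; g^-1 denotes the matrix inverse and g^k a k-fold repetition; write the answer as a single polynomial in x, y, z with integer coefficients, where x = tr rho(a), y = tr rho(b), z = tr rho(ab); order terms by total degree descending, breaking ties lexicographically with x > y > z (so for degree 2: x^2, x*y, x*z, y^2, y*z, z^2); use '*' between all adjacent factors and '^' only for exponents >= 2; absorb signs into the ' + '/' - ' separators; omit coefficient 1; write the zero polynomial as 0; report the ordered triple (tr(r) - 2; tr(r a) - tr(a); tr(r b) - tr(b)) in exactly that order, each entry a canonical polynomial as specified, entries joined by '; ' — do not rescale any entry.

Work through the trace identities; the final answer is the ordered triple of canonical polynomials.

reduce: tr(b^2 a) = tr(b)*tr(a b) - tr(a) = y*z - x
tr(a^2 b) = tr(a)*tr(b a) - tr(b) = x*z - y
so tr(a^2) = tr(a)*tr(a) - tr(1) = x^2 - 2
tr(b^2 a^2) = tr(b)*tr(a^2 b) - tr(a^2) = x*y*z - x^2 - y^2 + 2
reduce: tr(b^2 a b) = tr(b)*tr(b a b) - tr(b a) = y^2*z - x*y - z
assemble the triple (tr(r) - 2; tr(r a) - x; tr(r b) - y)

y*z - x - 2; x*y*z - x^2 - y^2 - x + 2; y^2*z - x*y - y - z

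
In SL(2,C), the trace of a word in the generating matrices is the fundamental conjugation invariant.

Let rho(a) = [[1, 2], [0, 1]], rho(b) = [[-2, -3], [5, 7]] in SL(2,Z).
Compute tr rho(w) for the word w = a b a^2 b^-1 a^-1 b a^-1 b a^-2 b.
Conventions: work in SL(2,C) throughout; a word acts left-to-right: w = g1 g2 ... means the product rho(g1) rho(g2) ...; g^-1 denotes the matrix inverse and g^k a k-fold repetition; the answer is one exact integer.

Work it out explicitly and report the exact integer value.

rho(a) = [[1, 2], [0, 1]]
... * rho(b) = [[-2, -3], [5, 7]]  ->  [[8, 11], [5, 7]]
... * rho(a) = [[1, 2], [0, 1]]  ->  [[8, 27], [5, 17]]
... * rho(a) = [[1, 2], [0, 1]]  ->  [[8, 43], [5, 27]]
... * rho(b^-1) = [[7, 3], [-5, -2]]  ->  [[-159, -62], [-100, -39]]
... * rho(a^-1) = [[1, -2], [0, 1]]  ->  [[-159, 256], [-100, 161]]
... * rho(b) = [[-2, -3], [5, 7]]  ->  [[1598, 2269], [1005, 1427]]
... * rho(a^-1) = [[1, -2], [0, 1]]  ->  [[1598, -927], [1005, -583]]
... * rho(b) = [[-2, -3], [5, 7]]  ->  [[-7831, -11283], [-4925, -7096]]
... * rho(a^-1) = [[1, -2], [0, 1]]  ->  [[-7831, 4379], [-4925, 2754]]
... * rho(a^-1) = [[1, -2], [0, 1]]  ->  [[-7831, 20041], [-4925, 12604]]
... * rho(b) = [[-2, -3], [5, 7]]  ->  [[115867, 163780], [72870, 103003]]
tr = 115867 + 103003 = 218870

218870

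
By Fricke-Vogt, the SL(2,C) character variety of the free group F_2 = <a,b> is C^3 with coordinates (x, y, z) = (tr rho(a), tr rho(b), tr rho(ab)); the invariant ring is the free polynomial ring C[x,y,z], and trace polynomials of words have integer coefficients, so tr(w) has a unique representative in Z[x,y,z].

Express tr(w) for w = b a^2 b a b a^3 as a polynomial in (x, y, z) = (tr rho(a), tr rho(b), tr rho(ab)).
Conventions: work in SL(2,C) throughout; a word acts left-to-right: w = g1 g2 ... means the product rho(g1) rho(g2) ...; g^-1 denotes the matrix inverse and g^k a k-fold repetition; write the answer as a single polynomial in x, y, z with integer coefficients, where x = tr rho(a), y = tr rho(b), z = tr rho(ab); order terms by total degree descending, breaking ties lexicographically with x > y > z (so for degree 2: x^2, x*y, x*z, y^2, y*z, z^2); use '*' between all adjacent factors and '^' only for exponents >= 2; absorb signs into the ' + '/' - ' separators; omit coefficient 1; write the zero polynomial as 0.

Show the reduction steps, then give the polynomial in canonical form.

x^3*z^3 - 2*x^2*y*z^2 - x^3*z + x*y^2*z - x*z^3 + x^2*y + y*z^2 + x*z - y

trace(a b a b) = trace(a b)*trace(a b) - trace(1)  (split on a) = z^2 - 2
trace(b a b a b a) = trace(a b)*trace(a b a b) - trace(a^-1 b^-1)  (split on a) = z^3 - 3*z
trace(a b a) = trace(a)*trace(b a) - trace(b)  (reduce the a square) = x*z - y
trace(b a b a b) = trace(b)*trace(a b a b) - trace(a b a)  (reduce the b square) = y*z^2 - x*z - y
trace(b a b a b a^2) = trace(a)*trace(b a b a b a) - trace(b a b a b)  (reduce the a square) = x*z^3 - y*z^2 - 2*x*z + y
trace(b a b a^3 b a) = trace(a)*trace(b a b a b a^2) - trace(b a b a b a)  (reduce the a square) = x^2*z^3 - x*y*z^2 - 2*x^2*z - z^3 + x*y + 3*z
trace(b a b) = trace(b)*trace(a b) - trace(a)  (reduce the b square) = y*z - x
trace(a b a b a) = trace(a)*trace(b a b a) - trace(b a b)  (reduce the a square) = x*z^2 - y*z - x
trace(a b a^3 b) = trace(a)*trace(a b a b a) - trace(a b a b)  (reduce the a square) = x^2*z^2 - x*y*z - x^2 - z^2 + 2
trace(a^2 b a) = trace(a)*trace(a b a) - trace(a b)  (reduce the a square) = x^2*z - x*y - z
trace(a b a^3) = trace(a)*trace(a^2 b a) - trace(a^2 b)  (reduce the a square) = x^3*z - x^2*y - 2*x*z + y
trace(b a b a^3 b) = trace(b)*trace(a b a^3 b) - trace(a b a^3)  (reduce the b square) = x^2*y*z^2 - x^3*z - x*y^2*z - y*z^2 + 2*x*z + y
trace(b a^2 b a b a^3) = trace(a)*trace(b a b a^3 b a) - trace(b a b a^3 b)  (reduce the a square) = x^3*z^3 - 2*x^2*y*z^2 - x^3*z + x*y^2*z - x*z^3 + x^2*y + y*z^2 + x*z - y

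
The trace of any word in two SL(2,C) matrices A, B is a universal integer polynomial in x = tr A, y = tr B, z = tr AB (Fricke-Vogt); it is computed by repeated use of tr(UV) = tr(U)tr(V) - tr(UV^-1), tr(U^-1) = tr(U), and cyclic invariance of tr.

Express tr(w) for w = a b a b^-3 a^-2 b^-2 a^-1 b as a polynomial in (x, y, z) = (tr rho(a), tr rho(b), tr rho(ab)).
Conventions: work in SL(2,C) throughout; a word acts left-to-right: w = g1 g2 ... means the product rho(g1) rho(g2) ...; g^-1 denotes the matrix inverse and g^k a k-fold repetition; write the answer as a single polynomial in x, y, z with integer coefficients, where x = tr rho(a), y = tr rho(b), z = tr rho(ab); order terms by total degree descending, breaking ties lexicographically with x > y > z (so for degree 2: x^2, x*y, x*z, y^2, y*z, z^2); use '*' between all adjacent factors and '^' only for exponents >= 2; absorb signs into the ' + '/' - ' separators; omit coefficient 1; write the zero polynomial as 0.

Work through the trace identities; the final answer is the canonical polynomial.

apply: tr(a b a) = tr(a) * tr(b a) - tr(b)  (reduce the a square) = x*z - y
use: tr(b a b a) = tr(b a) * tr(b a) - tr(1)  (split on b) = z^2 - 2
use: tr(b a b) = tr(b) * tr(a b) - tr(a)  (reduce the b square) = y*z - x
tr(a b a b a) = tr(a) * tr(b a b a) - tr(b a b)  (reduce the a square) = x*z^2 - y*z - x
apply: tr(a b a b a b) = tr(b a b a) * tr(b a) - tr(a b)  (split on b) = z^3 - 3*z
tr(b a b a b^-1 a) = tr(a b a b a) * tr(b) - tr(a b a b a b)  (eliminate b^-1) = x*y*z^2 - y^2*z - z^3 - x*y + 3*z
apply: tr(a b a b^-1 a^-1 b) = tr(b a b a b^-1) * tr(a) - tr(b a b a b^-1 a)  (eliminate a^-1) = -x*y*z^2 + x^2*z + y^2*z + z^3 - 3*z
tr(a b a b^-1 a^-1 b^-1) = tr(a b a b^-1 a^-1) * tr(b) - tr(a b a b^-1 a^-1 b)  (eliminate b^-1) = x*y*z^2 - x^2*z - y^2*z - z^3 + x*y + 3*z
apply: tr(b^-1 a b a) = tr(a b a) * tr(b) - tr(a b a b)  (eliminate b^-1) = x*y*z - y^2 - z^2 + 2
apply: tr(b a b a b) = tr(b) * tr(a b a b) - tr(a b a)  (reduce the b square) = y*z^2 - x*z - y
tr(b a b a b a b) = tr(b) * tr(a b a b a b) - tr(a b a b a)  (reduce the b square) = y*z^3 - x*z^2 - 2*y*z + x
use: tr(b a b a b a b a) = tr(a b) * tr(a b a b a b) - tr(a^-1 b^-1 a^-1 b^-1)  (split on a) = z^4 - 4*z^2 + 2
apply: tr(a b a b a b a^-1 b) = tr(b a b a b a b) * tr(a) - tr(b a b a b a b a)  (eliminate a^-1) = x*y*z^3 - x^2*z^2 - z^4 - 2*x*y*z + x^2 + 4*z^2 - 2
tr(b^-1 a b a b a b a^-1) = tr(a b a b a b a^-1) * tr(b) - tr(a b a b a b a^-1 b)  (eliminate b^-1) = -x*y*z^3 + x^2*z^2 + y^2*z^2 + z^4 + x*y*z - x^2 - y^2 - 4*z^2 + 2
apply: tr(a^-1 b^-2 a b a b a b) = tr(b^-1 a b a b a b a^-1) * tr(b) - tr(b^-1 a b a b a b a^-1 b)  (eliminate b^-1) = -x*y^2*z^3 + x^2*y*z^2 + y^3*z^2 + y*z^4 + x*y^2*z - x^2*y - y^3 - 5*y*z^2 + x*z + 3*y
apply: tr(b a b a b^-1 a^-1 b^-2 a) = tr(a^-1 b^-2 a b a b a) * tr(b) - tr(a^-1 b^-2 a b a b a b)  (eliminate b^-1) = x*y^2*z^3 - x^2*y*z^2 - y^3*z^2 - y*z^4 + x^2*y + 4*y*z^2 - x*z - y
use: tr(b^-2 a^-1 b a b a b^-1 a^-1) = tr(b a b a b^-1 a^-1 b^-2) * tr(a) - tr(b a b a b^-1 a^-1 b^-2 a)  (eliminate a^-1) = -x*y^2*z^3 + 2*x^2*y*z^2 + y^3*z^2 + y*z^4 - x^3*z - x*y^2*z - x*z^3 - 4*y*z^2 + 4*x*z + y
use: tr(a^-1 b a b a b^-2) = tr(b^-1 a^-1 b a b a) * tr(b) - tr(b^-1 a^-1 b a b a b)  (eliminate b^-1) = -x*y^2*z^2 + x^2*y*z + y^3*z + y*z^3 - 4*y*z + x
apply: tr(b^-2 a^-1 b a b a b^-1) = tr(a^-1 b a b a b^-2) * tr(b) - tr(a^-1 b a b a b^-1)  (eliminate b^-1) = -x*y^3*z^2 + x^2*y^2*z + y^4*z + y^2*z^3 + x*y*z^2 - x^2*z - 5*y^2*z - z^3 + x*y + 3*z
tr(b^-1 a^-2 b^-2 a^-1 b a b a) = tr(b^-2 a^-1 b a b a b^-1 a^-1) * tr(a) - tr(b^-2 a^-1 b a b a b^-1)  (eliminate a^-1) = -x^2*y^2*z^3 + 2*x^3*y*z^2 + 2*x*y^3*z^2 + x*y*z^4 - x^4*z - 2*x^2*y^2*z - x^2*z^3 - y^4*z - y^2*z^3 - 5*x*y*z^2 + 5*x^2*z + 5*y^2*z + z^3 - 3*z
apply: tr(b a b a^-1) = tr(b a b) * tr(a) - tr(b a b a)  (eliminate a^-1) = x*y*z - x^2 - z^2 + 2
use: tr(a^-1 b a b a^-1) = tr(b a b a^-1) * tr(a) - tr(b a b)  (eliminate a^-1) = x^2*y*z - x^3 - x*z^2 - y*z + 3*x
tr(a^-1 b^-2 a^-1 b a b) = tr(a^-1 b a b a^-1 b^-1) * tr(b) - tr(a^-1 b a b a^-1)  (eliminate b^-1) = x*y^2*z^2 - 2*x^2*y*z - y^3*z - y*z^3 + x^3 + x*y^2 + x*z^2 + 4*y*z - 3*x
apply: tr(b^-2 a^-2 b^-2 a^-1 b a b a) = tr(b^-1 a^-2 b^-2 a^-1 b a b a) * tr(b) - tr(b^-1 a^-2 b^-2 a^-1 b a b a b)  (eliminate b^-1) = -x^2*y^3*z^3 + 2*x^3*y^2*z^2 + 2*x*y^4*z^2 + x*y^2*z^4 - x^4*y*z - 2*x^2*y^3*z - x^2*y*z^3 - y^5*z - y^3*z^3 - 6*x*y^2*z^2 + 7*x^2*y*z + 6*y^3*z + 2*y*z^3 - x^3 - x*y^2 - x*z^2 - 7*y*z + 3*x
tr(a b a b^-3 a^-2 b^-2 a^-1 b) = tr(b^-2 a^-2 b^-2 a^-1 b a b a) * tr(b) - tr(b^-2 a^-2 b^-2 a^-1 b a b a b)  (eliminate b^-1) = -x^2*y^4*z^3 + 2*x^3*y^3*z^2 + 2*x*y^5*z^2 + x*y^3*z^4 - x^4*y^2*z - 2*x^2*y^4*z - y^6*z - y^4*z^3 - 2*x^3*y*z^2 - 8*x*y^3*z^2 - x*y*z^4 + x^4*z + 9*x^2*y^2*z + x^2*z^3 + 7*y^4*z + 3*y^2*z^3 - x^3*y - x*y^3 + 4*x*y*z^2 - 5*x^2*z - 12*y^2*z - z^3 + 3*x*y + 3*z

-x^2*y^4*z^3 + 2*x^3*y^3*z^2 + 2*x*y^5*z^2 + x*y^3*z^4 - x^4*y^2*z - 2*x^2*y^4*z - y^6*z - y^4*z^3 - 2*x^3*y*z^2 - 8*x*y^3*z^2 - x*y*z^4 + x^4*z + 9*x^2*y^2*z + x^2*z^3 + 7*y^4*z + 3*y^2*z^3 - x^3*y - x*y^3 + 4*x*y*z^2 - 5*x^2*z - 12*y^2*z - z^3 + 3*x*y + 3*z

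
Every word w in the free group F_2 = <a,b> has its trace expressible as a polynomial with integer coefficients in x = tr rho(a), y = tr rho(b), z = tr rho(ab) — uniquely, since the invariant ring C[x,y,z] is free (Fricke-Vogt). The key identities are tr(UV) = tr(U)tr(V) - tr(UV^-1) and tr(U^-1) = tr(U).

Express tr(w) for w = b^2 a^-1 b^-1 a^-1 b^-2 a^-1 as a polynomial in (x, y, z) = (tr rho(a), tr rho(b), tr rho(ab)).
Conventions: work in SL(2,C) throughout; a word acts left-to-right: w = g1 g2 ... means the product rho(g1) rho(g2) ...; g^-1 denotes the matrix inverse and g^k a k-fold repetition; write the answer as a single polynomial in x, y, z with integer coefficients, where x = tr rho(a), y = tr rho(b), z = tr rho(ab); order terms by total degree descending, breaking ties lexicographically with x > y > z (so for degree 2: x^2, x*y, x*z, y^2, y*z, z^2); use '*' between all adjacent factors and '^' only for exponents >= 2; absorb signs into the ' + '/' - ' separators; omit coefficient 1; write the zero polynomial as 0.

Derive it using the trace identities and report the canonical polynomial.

trace(a^-1) = trace(a) = x
trace(a^-1 b) = trace(b) * trace(a) - trace(b a)  (eliminate a^-1) = x*y - z
use: trace(b^-1 a^-1) = trace(a^-1) * trace(b) - trace(a^-1 b)  (eliminate b^-1) = z
trace(b^2) = trace(b) * trace(b) - trace(1)  (reduce the b square) = y^2 - 2
trace(a b^2) = trace(b) * trace(a b) - trace(a)  (reduce the b square) = y*z - x
trace(b^2 a b) = trace(b) * trace(a b^2) - trace(a b)  (reduce the b square) = y^2*z - x*y - z
apply: trace(a b a b) = trace(b a) * trace(b a) - trace(1)  (split on b) = z^2 - 2
trace(a b a) = trace(a) * trace(b a) - trace(b)  (reduce the a square) = x*z - y
use: trace(b^2 a b a) = trace(b) * trace(a b a b) - trace(a b a)  (reduce the b square) = y*z^2 - x*z - y
trace(a^-1 b^2 a b) = trace(b^2 a b) * trace(a) - trace(b^2 a b a)  (eliminate a^-1) = x*y^2*z - x^2*y - y*z^2 + y
trace(a^-1 b^2 a b^-1) = trace(a^-1 b^2 a) * trace(b) - trace(a^-1 b^2 a b)  (eliminate b^-1) = -x*y^2*z + x^2*y + y^3 + y*z^2 - 3*y
use: trace(b^-2 a^-1 b^2 a) = trace(a^-1 b^2 a b^-1) * trace(b) - trace(a^-1 b^2 a)  (eliminate b^-1) = -x*y^3*z + x^2*y^2 + y^4 + y^2*z^2 - 4*y^2 + 2
trace(b^-3 a^-1 b^2 a) = trace(b^-2 a^-1 b^2 a) * trace(b) - trace(b^-2 a^-1 b^2 a b)  (eliminate b^-1) = -x*y^4*z + x^2*y^3 + y^5 + y^3*z^2 + x*y^2*z - x^2*y - 5*y^3 - y*z^2 + 5*y
trace(b^-2 a^-1 b^2 a^-1 b^-1) = trace(b^-3 a^-1 b^2) * trace(a) - trace(b^-3 a^-1 b^2 a)  (eliminate a^-1) = x*y^4*z - x^2*y^3 - y^5 - y^3*z^2 - x*y^2*z + x^2*y + 5*y^3 + y*z^2 + x*z - 5*y
apply: trace(b a^-1 b a) = trace(b a b) * trace(a) - trace(b a b a)  (eliminate a^-1) = x*y*z - x^2 - z^2 + 2
apply: trace(a^2 b^2) = trace(a) * trace(b^2 a) - trace(b^2)  (reduce the a square) = x*y*z - x^2 - y^2 + 2
trace(a b^3 a) = trace(b) * trace(a^2 b^2) - trace(a^2 b)  (reduce the b square) = x*y^2*z - x^2*y - y^3 - x*z + 3*y
trace(a b^3 a b) = trace(b) * trace(b a b a b) - trace(b a b a)  (reduce the b square) = y^2*z^2 - x*y*z - y^2 - z^2 + 2
use: trace(b a b^-1 a b^2) = trace(a b^3 a) * trace(b) - trace(a b^3 a b)  (eliminate b^-1) = x*y^3*z - x^2*y^2 - y^4 - y^2*z^2 + 4*y^2 + z^2 - 2
apply: trace(a b a^2 b) = trace(a) * trace(b a b a) - trace(b a b)  (reduce the a square) = x*z^2 - y*z - x
trace(a b a^2) = trace(a) * trace(b a^2) - trace(b a)  (reduce the a square) = x^2*z - x*y - z
trace(a b^2 a b a) = trace(b) * trace(a b a^2 b) - trace(a b a^2)  (reduce the b square) = x*y*z^2 - x^2*z - y^2*z + z
use: trace(a b a b a b) = trace(b a) * trace(b a b a) - trace(b^-1 a^-1)  (split on b) = z^3 - 3*z
trace(a b^2 a b a b) = trace(b) * trace(a b a b a b) - trace(a b a b a)  (reduce the b square) = y*z^3 - x*z^2 - 2*y*z + x
apply: trace(b a b^-1 a b^2 a) = trace(a b^2 a b a) * trace(b) - trace(a b^2 a b a b)  (eliminate b^-1) = x*y^2*z^2 - x^2*y*z - y^3*z - y*z^3 + x*z^2 + 3*y*z - x
use: trace(b^2 a^-1 b a b^-1 a) = trace(b a b^-1 a b^2) * trace(a) - trace(b a b^-1 a b^2 a)  (eliminate a^-1) = x^2*y^3*z - x^3*y^2 - x*y^4 - 2*x*y^2*z^2 + x^2*y*z + y^3*z + y*z^3 + 4*x*y^2 - 3*y*z - x
trace(a^-1 b^2 a^-1 b a b^-1) = trace(b^2 a^-1 b a b^-1) * trace(a) - trace(b^2 a^-1 b a b^-1 a)  (eliminate a^-1) = -x^2*y^3*z + x^3*y^2 + x*y^4 + 2*x*y^2*z^2 - y^3*z - y*z^3 - x^3 - 4*x*y^2 - x*z^2 + 3*y*z + 3*x
trace(b^3) = trace(b) * trace(b^2) - trace(b)  (reduce the b square) = y^3 - 3*y
trace(b^2 a^-1 b) = trace(b^3) * trace(a) - trace(b^3 a)  (eliminate a^-1) = x*y^3 - y^2*z - 2*x*y + z
use: trace(a b^-2 a^-1 b^2 a^-1 b) = trace(a^-1 b^2 a^-1 b a b^-1) * trace(b) - trace(a^-1 b^2 a^-1 b a)  (eliminate b^-1) = -x^2*y^4*z + x^3*y^3 + x*y^5 + 2*x*y^3*z^2 - y^4*z - y^2*z^3 - x^3*y - 5*x*y^3 - x*y*z^2 + 4*y^2*z + 5*x*y - z
trace(b^-2 a^-1 b^2 a^-1 b^-1 a) = trace(a b^-2 a^-1 b^2 a^-1) * trace(b) - trace(a b^-2 a^-1 b^2 a^-1 b)  (eliminate b^-1) = x^2*y^4*z - x^3*y^3 - x*y^5 - 2*x*y^3*z^2 + y^4*z + y^2*z^3 + x^3*y + 5*x*y^3 + x*y*z^2 - 4*y^2*z - 4*x*y + z
apply: trace(b^2 a^-1 b^-1 a^-1 b^-2 a^-1) = trace(b^-2 a^-1 b^2 a^-1 b^-1) * trace(a) - trace(b^-2 a^-1 b^2 a^-1 b^-1 a)  (eliminate a^-1) = x*y^3*z^2 - x^2*y^2*z - y^4*z - y^2*z^3 + x^2*z + 4*y^2*z - x*y - z

x*y^3*z^2 - x^2*y^2*z - y^4*z - y^2*z^3 + x^2*z + 4*y^2*z - x*y - z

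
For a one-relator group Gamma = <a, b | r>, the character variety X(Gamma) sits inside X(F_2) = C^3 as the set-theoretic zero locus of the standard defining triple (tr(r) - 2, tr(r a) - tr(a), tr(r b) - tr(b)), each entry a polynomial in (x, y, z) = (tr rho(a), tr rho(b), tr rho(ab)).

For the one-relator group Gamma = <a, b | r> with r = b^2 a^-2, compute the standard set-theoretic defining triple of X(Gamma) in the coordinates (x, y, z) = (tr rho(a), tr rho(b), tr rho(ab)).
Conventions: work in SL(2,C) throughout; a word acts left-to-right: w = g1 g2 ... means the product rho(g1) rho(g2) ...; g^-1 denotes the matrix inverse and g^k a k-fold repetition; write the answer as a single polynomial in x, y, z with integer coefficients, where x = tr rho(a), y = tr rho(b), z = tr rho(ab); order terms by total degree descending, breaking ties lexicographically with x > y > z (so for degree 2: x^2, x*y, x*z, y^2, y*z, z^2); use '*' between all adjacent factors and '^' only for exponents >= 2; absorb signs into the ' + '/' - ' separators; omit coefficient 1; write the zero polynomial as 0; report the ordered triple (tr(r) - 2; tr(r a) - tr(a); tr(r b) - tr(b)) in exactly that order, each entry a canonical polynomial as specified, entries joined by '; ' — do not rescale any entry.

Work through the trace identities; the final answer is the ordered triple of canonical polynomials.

x^2*y^2 - x*y*z - x^2 - y^2; x*y^2 - y*z - 2*x; x^2*y^3 - x*y^2*z - 2*x^2*y - y^3 + x*z + 2*y

tr(b^2) = tr(b) tr(b) - tr(1) = y^2 - 2
tr(b^2 a) = tr(b) tr(a b) - tr(a) = y*z - x
use: tr(b^2 a^-1) = tr(b^2) tr(a) - tr(b^2 a) = x*y^2 - y*z - x
tr(b^2 a^-2) = tr(b^2 a^-1) tr(a) - tr(b^2) = x^2*y^2 - x*y*z - x^2 - y^2 + 2
tr(b^3) = tr(b) tr(b^2) - tr(b)  (reduce the b square) = y^3 - 3*y
apply: tr(b^3 a) = tr(b) tr(b a b) - tr(b a)  (reduce the b square) = y^2*z - x*y - z
tr(a^-1 b^3) = tr(b^3) tr(a) - tr(b^3 a)  (eliminate a^-1) = x*y^3 - y^2*z - 2*x*y + z
tr(b^2 a^-2 b) = tr(a^-1 b^3) tr(a) - tr(a^-1 b^3 a)  (eliminate a^-1) = x^2*y^3 - x*y^2*z - 2*x^2*y - y^3 + x*z + 3*y
assemble the triple (tr(r) - 2; tr(r a) - x; tr(r b) - y)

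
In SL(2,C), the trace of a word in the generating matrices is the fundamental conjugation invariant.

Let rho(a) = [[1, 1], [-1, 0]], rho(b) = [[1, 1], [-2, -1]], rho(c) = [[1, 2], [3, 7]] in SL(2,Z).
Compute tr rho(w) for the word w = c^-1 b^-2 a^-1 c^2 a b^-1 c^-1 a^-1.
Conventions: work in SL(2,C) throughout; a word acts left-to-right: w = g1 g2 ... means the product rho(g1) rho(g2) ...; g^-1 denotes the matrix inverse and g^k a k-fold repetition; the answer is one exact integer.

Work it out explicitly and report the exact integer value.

1120

rho(c^-1) = [[7, -2], [-3, 1]]
... * rho(b^-1) = [[-1, -1], [2, 1]]  ->  [[-11, -9], [5, 4]]
... * rho(b^-1) = [[-1, -1], [2, 1]]  ->  [[-7, 2], [3, -1]]
... * rho(a^-1) = [[0, -1], [1, 1]]  ->  [[2, 9], [-1, -4]]
... * rho(c) = [[1, 2], [3, 7]]  ->  [[29, 67], [-13, -30]]
... * rho(c) = [[1, 2], [3, 7]]  ->  [[230, 527], [-103, -236]]
... * rho(a) = [[1, 1], [-1, 0]]  ->  [[-297, 230], [133, -103]]
... * rho(b^-1) = [[-1, -1], [2, 1]]  ->  [[757, 527], [-339, -236]]
... * rho(c^-1) = [[7, -2], [-3, 1]]  ->  [[3718, -987], [-1665, 442]]
... * rho(a^-1) = [[0, -1], [1, 1]]  ->  [[-987, -4705], [442, 2107]]
tr = -987 + 2107 = 1120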